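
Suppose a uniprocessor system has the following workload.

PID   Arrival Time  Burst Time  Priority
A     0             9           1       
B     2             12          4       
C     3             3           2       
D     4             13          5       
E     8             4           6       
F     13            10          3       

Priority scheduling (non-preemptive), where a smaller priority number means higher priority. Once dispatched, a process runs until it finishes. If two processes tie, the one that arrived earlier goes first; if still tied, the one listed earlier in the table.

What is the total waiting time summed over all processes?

96

Gantt: | A 0-9 | C 9-12 | B 12-24 | F 24-34 | D 34-47 | E 47-51 |
Completion: A=9  B=24  C=12  D=47  E=51  F=34
Waiting = turnaround − burst: A=0, B=10, C=6, D=30, E=39, F=11
Total waiting = 0 + 10 + 6 + 30 + 39 + 11 = 96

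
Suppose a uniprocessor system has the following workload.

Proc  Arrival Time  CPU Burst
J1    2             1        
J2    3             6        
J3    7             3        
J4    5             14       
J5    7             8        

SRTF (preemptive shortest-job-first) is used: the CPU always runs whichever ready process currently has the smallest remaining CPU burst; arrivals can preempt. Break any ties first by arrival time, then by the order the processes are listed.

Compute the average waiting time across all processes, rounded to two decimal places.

Gantt: | idle 0-2 | J1 2-3 | J2 3-9 | J3 9-12 | J5 12-20 | J4 20-34 |
Completion: J1=3  J2=9  J3=12  J4=34  J5=20
Turnaround (C−A): J1=1  J2=6  J3=5  J4=29  J5=13
Waiting times: J1=0, J2=0, J3=2, J4=15, J5=5
Average waiting = (0+0+2+15+5) / 5 = 22/5 = 4.40

4.40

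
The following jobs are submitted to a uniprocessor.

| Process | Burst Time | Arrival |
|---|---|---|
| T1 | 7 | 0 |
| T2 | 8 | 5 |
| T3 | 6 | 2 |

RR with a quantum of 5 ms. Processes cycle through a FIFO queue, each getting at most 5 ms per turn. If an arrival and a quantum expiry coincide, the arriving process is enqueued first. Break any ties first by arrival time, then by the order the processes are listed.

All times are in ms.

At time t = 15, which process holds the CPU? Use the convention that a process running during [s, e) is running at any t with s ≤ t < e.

Timeline: | T1 0-5 | T3 5-10 | T2 10-15 | T1 15-17 | T3 17-18 | T2 18-21 |
Completion: T1=17  T2=21  T3=18
Turnaround (C−A): T1=17  T2=16  T3=16

T1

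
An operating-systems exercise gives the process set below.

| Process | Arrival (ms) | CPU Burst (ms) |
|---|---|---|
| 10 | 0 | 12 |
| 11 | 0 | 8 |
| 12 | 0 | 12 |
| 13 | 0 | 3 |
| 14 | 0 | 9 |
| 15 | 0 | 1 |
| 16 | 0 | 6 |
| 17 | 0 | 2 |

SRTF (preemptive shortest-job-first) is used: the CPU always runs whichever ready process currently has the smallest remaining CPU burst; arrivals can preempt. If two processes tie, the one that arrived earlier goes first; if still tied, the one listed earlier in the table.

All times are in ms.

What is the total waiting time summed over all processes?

Gantt: | 15 0-1 | 17 1-3 | 13 3-6 | 16 6-12 | 11 12-20 | 14 20-29 | 10 29-41 | 12 41-53 |
Completion: 10=41  11=20  12=53  13=6  14=29  15=1  16=12  17=3
Turnaround (C−A): 10=41  11=20  12=53  13=6  14=29  15=1  16=12  17=3
Waiting = turnaround − burst: 10=29, 11=12, 12=41, 13=3, 14=20, 15=0, 16=6, 17=1
Total waiting = 29 + 12 + 41 + 3 + 20 + 0 + 6 + 1 = 112

112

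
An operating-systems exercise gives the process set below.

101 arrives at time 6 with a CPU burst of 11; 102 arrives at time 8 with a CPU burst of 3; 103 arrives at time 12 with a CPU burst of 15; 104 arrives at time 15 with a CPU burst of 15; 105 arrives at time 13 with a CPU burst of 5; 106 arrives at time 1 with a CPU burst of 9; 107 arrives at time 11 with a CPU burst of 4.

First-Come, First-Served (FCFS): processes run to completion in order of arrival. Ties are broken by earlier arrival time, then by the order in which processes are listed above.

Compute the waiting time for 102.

13

Gantt: | idle 0-1 | 106 1-10 | 101 10-21 | 102 21-24 | 107 24-28 | 103 28-43 | 105 43-48 | 104 48-63 |
Completion: 101=21  102=24  103=43  104=63  105=48  106=10  107=28
Turnaround (C−A): 101=15  102=16  103=31  104=48  105=35  106=9  107=17
Waiting(102) = turnaround − burst = 16 − 3 = 13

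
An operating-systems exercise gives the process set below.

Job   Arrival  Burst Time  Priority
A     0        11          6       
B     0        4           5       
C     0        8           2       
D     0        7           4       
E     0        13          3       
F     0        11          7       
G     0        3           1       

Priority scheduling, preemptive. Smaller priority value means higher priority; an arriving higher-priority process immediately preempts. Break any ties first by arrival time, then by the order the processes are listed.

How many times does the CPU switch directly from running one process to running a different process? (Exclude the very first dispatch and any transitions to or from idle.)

6

Timeline: | G 0-3 | C 3-11 | E 11-24 | D 24-31 | B 31-35 | A 35-46 | F 46-57 |
Completion: A=46  B=35  C=11  D=31  E=24  F=57  G=3
Turnaround (C−A): A=46  B=35  C=11  D=31  E=24  F=57  G=3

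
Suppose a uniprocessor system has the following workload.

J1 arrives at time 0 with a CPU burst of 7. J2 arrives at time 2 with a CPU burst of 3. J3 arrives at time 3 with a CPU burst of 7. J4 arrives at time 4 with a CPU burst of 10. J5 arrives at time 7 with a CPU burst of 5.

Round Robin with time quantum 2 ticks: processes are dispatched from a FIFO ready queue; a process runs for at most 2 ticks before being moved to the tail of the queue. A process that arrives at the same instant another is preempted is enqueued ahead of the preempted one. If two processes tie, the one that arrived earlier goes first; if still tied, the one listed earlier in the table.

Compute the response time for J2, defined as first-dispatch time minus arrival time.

Gantt: | J1 0-2 | J2 2-4 | J1 4-6 | J3 6-8 | J4 8-10 | J2 10-11 | J1 11-13 | J5 13-15 | J3 15-17 | J4 17-19 | J1 19-20 | J5 20-22 | J3 22-24 | J4 24-26 | J5 26-27 | J3 27-28 | J4 28-32 |
Completion: J1=20  J2=11  J3=28  J4=32  J5=27
Response(J2) = first start − arrival = 2 − 2 = 0

0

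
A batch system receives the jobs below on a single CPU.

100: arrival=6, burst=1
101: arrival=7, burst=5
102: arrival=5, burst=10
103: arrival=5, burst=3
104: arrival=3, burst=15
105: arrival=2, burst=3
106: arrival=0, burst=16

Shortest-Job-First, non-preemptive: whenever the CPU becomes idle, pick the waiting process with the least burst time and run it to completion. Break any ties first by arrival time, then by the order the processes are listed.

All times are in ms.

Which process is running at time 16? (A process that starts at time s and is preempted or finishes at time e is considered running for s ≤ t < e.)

Schedule: | 106 0-16 | 100 16-17 | 105 17-20 | 103 20-23 | 101 23-28 | 102 28-38 | 104 38-53 |
Completion: 100=17  101=28  102=38  103=23  104=53  105=20  106=16

100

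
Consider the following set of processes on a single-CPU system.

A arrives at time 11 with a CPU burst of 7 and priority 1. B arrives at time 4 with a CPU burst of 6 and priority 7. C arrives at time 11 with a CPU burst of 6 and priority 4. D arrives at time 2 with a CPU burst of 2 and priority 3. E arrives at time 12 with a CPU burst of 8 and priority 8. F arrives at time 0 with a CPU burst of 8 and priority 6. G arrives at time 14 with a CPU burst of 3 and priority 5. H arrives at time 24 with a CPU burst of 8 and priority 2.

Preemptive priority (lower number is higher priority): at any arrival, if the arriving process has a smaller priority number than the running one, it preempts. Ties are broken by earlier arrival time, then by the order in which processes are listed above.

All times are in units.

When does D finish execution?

4

Timeline: | F 0-2 | D 2-4 | F 4-10 | B 10-11 | A 11-18 | C 18-24 | H 24-32 | G 32-35 | B 35-40 | E 40-48 |
Completion: A=18  B=40  C=24  D=4  E=48  F=10  G=35  H=32
Turnaround (C−A): A=7  B=36  C=13  D=2  E=36  F=10  G=21  H=8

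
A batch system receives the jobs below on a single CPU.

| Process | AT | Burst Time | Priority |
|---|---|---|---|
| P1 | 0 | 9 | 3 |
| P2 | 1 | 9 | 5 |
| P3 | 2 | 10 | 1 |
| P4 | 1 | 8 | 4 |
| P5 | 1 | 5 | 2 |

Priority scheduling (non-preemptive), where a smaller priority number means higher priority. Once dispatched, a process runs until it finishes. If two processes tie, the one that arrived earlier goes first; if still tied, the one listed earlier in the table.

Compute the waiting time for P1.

Schedule: | P1 0-9 | P3 9-19 | P5 19-24 | P4 24-32 | P2 32-41 |
Completion: P1=9  P2=41  P3=19  P4=32  P5=24
Turnaround (C−A): P1=9  P2=40  P3=17  P4=31  P5=23
Waiting(P1) = turnaround − burst = 9 − 9 = 0

0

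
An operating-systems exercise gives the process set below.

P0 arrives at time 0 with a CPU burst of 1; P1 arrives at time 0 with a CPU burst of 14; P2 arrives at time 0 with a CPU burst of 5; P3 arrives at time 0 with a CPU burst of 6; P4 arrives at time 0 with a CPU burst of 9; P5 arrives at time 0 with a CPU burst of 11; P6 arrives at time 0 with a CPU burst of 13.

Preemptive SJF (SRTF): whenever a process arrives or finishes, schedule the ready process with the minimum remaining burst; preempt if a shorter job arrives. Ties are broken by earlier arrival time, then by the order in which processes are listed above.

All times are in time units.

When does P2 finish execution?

6

Timeline: | P0 0-1 | P2 1-6 | P3 6-12 | P4 12-21 | P5 21-32 | P6 32-45 | P1 45-59 |
Completion: P0=1  P1=59  P2=6  P3=12  P4=21  P5=32  P6=45
Turnaround (C−A): P0=1  P1=59  P2=6  P3=12  P4=21  P5=32  P6=45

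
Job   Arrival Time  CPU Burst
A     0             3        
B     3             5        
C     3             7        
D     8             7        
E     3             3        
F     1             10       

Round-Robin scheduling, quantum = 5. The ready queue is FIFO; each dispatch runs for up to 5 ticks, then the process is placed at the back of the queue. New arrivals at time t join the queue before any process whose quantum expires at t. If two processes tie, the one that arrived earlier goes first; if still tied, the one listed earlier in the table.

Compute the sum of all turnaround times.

Gantt: | A 0-3 | F 3-8 | B 8-13 | C 13-18 | E 18-21 | D 21-26 | F 26-31 | C 31-33 | D 33-35 |
Completion: A=3  B=13  C=33  D=35  E=21  F=31
Turnaround = completion − arrival: A=3, B=10, C=30, D=27, E=18, F=30
Total turnaround = 3 + 10 + 30 + 27 + 18 + 30 = 118

118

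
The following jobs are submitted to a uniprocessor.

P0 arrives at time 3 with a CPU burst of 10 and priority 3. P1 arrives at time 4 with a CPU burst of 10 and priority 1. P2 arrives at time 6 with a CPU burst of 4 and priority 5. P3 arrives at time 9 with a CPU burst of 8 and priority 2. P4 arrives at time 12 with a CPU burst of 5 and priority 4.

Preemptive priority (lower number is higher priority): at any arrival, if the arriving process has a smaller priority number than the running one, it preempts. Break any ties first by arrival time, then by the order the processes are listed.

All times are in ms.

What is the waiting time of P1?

Schedule: | idle 0-3 | P0 3-4 | P1 4-14 | P3 14-22 | P0 22-31 | P4 31-36 | P2 36-40 |
Completion: P0=31  P1=14  P2=40  P3=22  P4=36
Turnaround (C−A): P0=28  P1=10  P2=34  P3=13  P4=24
Waiting(P1) = turnaround − burst = 10 − 10 = 0

0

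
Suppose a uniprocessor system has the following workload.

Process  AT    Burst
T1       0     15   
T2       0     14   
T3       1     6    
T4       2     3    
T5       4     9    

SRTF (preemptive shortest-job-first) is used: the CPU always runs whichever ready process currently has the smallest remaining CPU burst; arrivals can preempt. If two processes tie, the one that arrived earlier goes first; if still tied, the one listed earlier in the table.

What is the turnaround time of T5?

15

Gantt: | T2 0-1 | T3 1-2 | T4 2-5 | T3 5-10 | T5 10-19 | T2 19-32 | T1 32-47 |
Completion: T1=47  T2=32  T3=10  T4=5  T5=19
Turnaround (C−A): T1=47  T2=32  T3=9  T4=3  T5=15
Turnaround(T5) = completion − arrival = 19 − 4 = 15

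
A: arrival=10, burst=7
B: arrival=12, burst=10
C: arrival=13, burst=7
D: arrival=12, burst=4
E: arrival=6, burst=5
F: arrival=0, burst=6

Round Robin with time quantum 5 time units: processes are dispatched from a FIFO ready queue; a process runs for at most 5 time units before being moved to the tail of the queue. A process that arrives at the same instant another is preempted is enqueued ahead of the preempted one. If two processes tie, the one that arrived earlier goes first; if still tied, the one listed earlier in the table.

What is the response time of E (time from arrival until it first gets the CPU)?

Timeline: | F 0-6 | E 6-11 | A 11-16 | B 16-21 | D 21-25 | C 25-30 | A 30-32 | B 32-37 | C 37-39 |
Completion: A=32  B=37  C=39  D=25  E=11  F=6
Response(E) = first start − arrival = 6 − 6 = 0

0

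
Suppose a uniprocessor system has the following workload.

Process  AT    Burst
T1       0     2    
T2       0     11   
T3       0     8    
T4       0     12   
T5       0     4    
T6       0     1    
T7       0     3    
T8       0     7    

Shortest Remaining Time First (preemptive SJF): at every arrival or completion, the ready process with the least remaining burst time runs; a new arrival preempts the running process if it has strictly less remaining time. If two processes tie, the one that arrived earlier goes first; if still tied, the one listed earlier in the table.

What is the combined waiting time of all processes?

98

Timeline: | T6 0-1 | T1 1-3 | T7 3-6 | T5 6-10 | T8 10-17 | T3 17-25 | T2 25-36 | T4 36-48 |
Completion: T1=3  T2=36  T3=25  T4=48  T5=10  T6=1  T7=6  T8=17
Turnaround (C−A): T1=3  T2=36  T3=25  T4=48  T5=10  T6=1  T7=6  T8=17
Waiting = turnaround − burst: T1=1, T2=25, T3=17, T4=36, T5=6, T6=0, T7=3, T8=10
Total waiting = 1 + 25 + 17 + 36 + 6 + 0 + 3 + 10 = 98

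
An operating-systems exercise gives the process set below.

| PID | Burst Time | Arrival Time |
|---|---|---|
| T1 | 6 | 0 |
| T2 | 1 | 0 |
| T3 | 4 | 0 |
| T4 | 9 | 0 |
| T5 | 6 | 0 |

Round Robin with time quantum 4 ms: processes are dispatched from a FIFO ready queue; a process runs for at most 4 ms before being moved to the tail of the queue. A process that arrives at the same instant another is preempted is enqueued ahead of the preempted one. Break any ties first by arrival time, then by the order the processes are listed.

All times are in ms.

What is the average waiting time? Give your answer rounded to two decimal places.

11.60

Schedule: | T1 0-4 | T2 4-5 | T3 5-9 | T4 9-13 | T5 13-17 | T1 17-19 | T4 19-23 | T5 23-25 | T4 25-26 |
Completion: T1=19  T2=5  T3=9  T4=26  T5=25
Turnaround (C−A): T1=19  T2=5  T3=9  T4=26  T5=25
Waiting times: T1=13, T2=4, T3=5, T4=17, T5=19
Average waiting = (13+4+5+17+19) / 5 = 58/5 = 11.60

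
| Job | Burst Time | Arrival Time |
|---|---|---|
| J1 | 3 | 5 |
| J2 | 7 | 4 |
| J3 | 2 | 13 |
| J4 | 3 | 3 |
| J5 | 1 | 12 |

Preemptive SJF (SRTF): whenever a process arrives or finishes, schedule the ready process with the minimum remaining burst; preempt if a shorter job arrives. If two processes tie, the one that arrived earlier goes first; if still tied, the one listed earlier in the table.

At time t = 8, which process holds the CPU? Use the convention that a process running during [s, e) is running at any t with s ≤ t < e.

J1

Schedule: | idle 0-3 | J4 3-6 | J1 6-9 | J2 9-12 | J5 12-13 | J3 13-15 | J2 15-19 |
Completion: J1=9  J2=19  J3=15  J4=6  J5=13
Turnaround (C−A): J1=4  J2=15  J3=2  J4=3  J5=1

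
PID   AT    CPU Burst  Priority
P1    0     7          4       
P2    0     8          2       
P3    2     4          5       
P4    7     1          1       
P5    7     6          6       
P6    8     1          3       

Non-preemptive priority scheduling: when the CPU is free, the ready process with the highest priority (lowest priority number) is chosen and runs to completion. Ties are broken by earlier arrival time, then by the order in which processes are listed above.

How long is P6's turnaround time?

2

Gantt: | P2 0-8 | P4 8-9 | P6 9-10 | P1 10-17 | P3 17-21 | P5 21-27 |
Completion: P1=17  P2=8  P3=21  P4=9  P5=27  P6=10
Turnaround(P6) = completion − arrival = 10 − 8 = 2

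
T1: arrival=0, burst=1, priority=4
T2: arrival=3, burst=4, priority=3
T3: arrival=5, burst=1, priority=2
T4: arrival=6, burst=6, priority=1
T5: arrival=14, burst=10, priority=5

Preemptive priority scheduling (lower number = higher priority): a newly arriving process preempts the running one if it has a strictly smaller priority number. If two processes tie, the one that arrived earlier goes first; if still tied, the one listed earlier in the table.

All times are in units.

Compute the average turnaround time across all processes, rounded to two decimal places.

5.80

Gantt: | T1 0-1 | idle 1-3 | T2 3-5 | T3 5-6 | T4 6-12 | T2 12-14 | T5 14-24 |
Completion: T1=1  T2=14  T3=6  T4=12  T5=24
Turnaround (C−A): T1=1  T2=11  T3=1  T4=6  T5=10
Turnaround times: T1=1, T2=11, T3=1, T4=6, T5=10
Average turnaround = (1+11+1+6+10) / 5 = 29/5 = 5.80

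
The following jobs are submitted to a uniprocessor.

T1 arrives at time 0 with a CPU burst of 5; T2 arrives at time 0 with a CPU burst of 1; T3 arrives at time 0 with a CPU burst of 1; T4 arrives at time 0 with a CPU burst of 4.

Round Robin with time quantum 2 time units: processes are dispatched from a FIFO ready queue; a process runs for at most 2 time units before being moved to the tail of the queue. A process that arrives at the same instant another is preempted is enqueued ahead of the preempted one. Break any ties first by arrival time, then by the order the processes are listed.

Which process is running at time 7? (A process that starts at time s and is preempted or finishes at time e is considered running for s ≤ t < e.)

Gantt: | T1 0-2 | T2 2-3 | T3 3-4 | T4 4-6 | T1 6-8 | T4 8-10 | T1 10-11 |
Completion: T1=11  T2=3  T3=4  T4=10
Turnaround (C−A): T1=11  T2=3  T3=4  T4=10

T1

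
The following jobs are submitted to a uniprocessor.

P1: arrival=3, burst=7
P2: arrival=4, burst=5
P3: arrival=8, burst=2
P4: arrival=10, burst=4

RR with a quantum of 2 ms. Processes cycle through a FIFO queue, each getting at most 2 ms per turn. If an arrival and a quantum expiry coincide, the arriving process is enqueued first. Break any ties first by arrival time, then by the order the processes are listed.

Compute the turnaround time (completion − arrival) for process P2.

Gantt: | idle 0-3 | P1 3-5 | P2 5-7 | P1 7-9 | P2 9-11 | P3 11-13 | P1 13-15 | P4 15-17 | P2 17-18 | P1 18-19 | P4 19-21 |
Completion: P1=19  P2=18  P3=13  P4=21
Turnaround (C−A): P1=16  P2=14  P3=5  P4=11
Turnaround(P2) = completion − arrival = 18 − 4 = 14

14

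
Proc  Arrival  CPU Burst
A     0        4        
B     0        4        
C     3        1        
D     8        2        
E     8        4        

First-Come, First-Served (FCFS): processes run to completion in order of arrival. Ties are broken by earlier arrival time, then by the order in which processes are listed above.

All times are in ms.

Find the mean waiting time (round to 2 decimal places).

2.60

Gantt: | A 0-4 | B 4-8 | C 8-9 | D 9-11 | E 11-15 |
Completion: A=4  B=8  C=9  D=11  E=15
Waiting times: A=0, B=4, C=5, D=1, E=3
Average waiting = (0+4+5+1+3) / 5 = 13/5 = 2.60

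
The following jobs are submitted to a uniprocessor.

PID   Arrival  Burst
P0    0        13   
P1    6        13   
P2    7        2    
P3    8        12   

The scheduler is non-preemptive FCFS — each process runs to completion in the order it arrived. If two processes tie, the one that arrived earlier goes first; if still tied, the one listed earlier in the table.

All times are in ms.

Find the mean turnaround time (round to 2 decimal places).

Timeline: | P0 0-13 | P1 13-26 | P2 26-28 | P3 28-40 |
Completion: P0=13  P1=26  P2=28  P3=40
Turnaround (C−A): P0=13  P1=20  P2=21  P3=32
Turnaround times: P0=13, P1=20, P2=21, P3=32
Average turnaround = (13+20+21+32) / 4 = 86/4 = 21.50

21.50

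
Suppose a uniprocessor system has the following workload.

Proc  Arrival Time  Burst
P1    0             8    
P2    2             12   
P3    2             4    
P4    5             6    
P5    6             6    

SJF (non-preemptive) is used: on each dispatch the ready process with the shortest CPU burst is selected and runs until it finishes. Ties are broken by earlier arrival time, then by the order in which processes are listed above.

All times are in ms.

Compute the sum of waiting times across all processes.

47

Timeline: | P1 0-8 | P3 8-12 | P4 12-18 | P5 18-24 | P2 24-36 |
Completion: P1=8  P2=36  P3=12  P4=18  P5=24
Waiting = turnaround − burst: P1=0, P2=22, P3=6, P4=7, P5=12
Total waiting = 0 + 22 + 6 + 7 + 12 = 47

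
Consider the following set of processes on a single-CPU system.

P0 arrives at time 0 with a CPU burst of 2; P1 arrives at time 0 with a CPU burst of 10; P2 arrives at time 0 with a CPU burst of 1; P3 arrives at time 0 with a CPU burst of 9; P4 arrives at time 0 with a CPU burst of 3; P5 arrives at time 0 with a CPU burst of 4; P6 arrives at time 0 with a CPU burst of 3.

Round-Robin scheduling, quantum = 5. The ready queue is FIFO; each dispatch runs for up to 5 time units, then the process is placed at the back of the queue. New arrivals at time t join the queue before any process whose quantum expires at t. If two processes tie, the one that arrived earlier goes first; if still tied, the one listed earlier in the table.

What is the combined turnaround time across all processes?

129

Gantt: | P0 0-2 | P1 2-7 | P2 7-8 | P3 8-13 | P4 13-16 | P5 16-20 | P6 20-23 | P1 23-28 | P3 28-32 |
Completion: P0=2  P1=28  P2=8  P3=32  P4=16  P5=20  P6=23
Turnaround (C−A): P0=2  P1=28  P2=8  P3=32  P4=16  P5=20  P6=23
Turnaround = completion − arrival: P0=2, P1=28, P2=8, P3=32, P4=16, P5=20, P6=23
Total turnaround = 2 + 28 + 8 + 32 + 16 + 20 + 23 = 129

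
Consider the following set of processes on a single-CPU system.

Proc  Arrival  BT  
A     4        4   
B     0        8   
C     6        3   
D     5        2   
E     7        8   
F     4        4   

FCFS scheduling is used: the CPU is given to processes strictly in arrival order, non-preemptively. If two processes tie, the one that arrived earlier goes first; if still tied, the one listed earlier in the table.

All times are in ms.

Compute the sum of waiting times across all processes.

49

Timeline: | B 0-8 | A 8-12 | F 12-16 | D 16-18 | C 18-21 | E 21-29 |
Completion: A=12  B=8  C=21  D=18  E=29  F=16
Turnaround (C−A): A=8  B=8  C=15  D=13  E=22  F=12
Waiting = turnaround − burst: A=4, B=0, C=12, D=11, E=14, F=8
Total waiting = 4 + 0 + 12 + 11 + 14 + 8 = 49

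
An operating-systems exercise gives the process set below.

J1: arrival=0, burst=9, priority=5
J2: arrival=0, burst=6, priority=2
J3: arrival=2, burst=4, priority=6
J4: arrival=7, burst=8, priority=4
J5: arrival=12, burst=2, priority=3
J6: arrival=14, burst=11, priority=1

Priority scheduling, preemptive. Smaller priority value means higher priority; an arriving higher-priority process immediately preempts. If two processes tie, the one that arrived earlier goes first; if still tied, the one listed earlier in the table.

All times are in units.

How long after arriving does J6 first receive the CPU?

Timeline: | J2 0-6 | J1 6-7 | J4 7-12 | J5 12-14 | J6 14-25 | J4 25-28 | J1 28-36 | J3 36-40 |
Completion: J1=36  J2=6  J3=40  J4=28  J5=14  J6=25
Turnaround (C−A): J1=36  J2=6  J3=38  J4=21  J5=2  J6=11
Response(J6) = first start − arrival = 14 − 14 = 0

0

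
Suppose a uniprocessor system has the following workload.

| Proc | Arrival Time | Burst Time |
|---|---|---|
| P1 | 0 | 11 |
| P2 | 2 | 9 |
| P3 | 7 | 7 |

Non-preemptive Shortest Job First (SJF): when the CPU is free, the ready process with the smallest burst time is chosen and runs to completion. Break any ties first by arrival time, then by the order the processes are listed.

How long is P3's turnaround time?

11

Schedule: | P1 0-11 | P3 11-18 | P2 18-27 |
Completion: P1=11  P2=27  P3=18
Turnaround(P3) = completion − arrival = 18 − 7 = 11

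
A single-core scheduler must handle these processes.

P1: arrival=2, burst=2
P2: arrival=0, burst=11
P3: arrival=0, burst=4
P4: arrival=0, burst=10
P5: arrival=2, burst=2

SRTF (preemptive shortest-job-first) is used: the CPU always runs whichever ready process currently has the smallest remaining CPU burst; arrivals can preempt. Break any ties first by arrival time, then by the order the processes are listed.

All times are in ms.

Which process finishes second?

P1

Timeline: | P3 0-4 | P1 4-6 | P5 6-8 | P4 8-18 | P2 18-29 |
Completion: P1=6  P2=29  P3=4  P4=18  P5=8
Turnaround (C−A): P1=4  P2=29  P3=4  P4=18  P5=6
Finish order: P3 → P1 → P5 → P4 → P2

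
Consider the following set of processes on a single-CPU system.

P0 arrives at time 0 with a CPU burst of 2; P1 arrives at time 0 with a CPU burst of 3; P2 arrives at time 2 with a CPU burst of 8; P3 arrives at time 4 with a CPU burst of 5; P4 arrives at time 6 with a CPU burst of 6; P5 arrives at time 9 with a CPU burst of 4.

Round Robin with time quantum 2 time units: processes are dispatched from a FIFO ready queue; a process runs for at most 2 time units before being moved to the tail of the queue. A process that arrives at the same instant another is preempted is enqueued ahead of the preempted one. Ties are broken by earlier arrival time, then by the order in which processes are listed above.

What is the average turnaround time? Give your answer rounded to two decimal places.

Gantt: | P0 0-2 | P1 2-4 | P2 4-6 | P3 6-8 | P1 8-9 | P4 9-11 | P2 11-13 | P3 13-15 | P5 15-17 | P4 17-19 | P2 19-21 | P3 21-22 | P5 22-24 | P4 24-26 | P2 26-28 |
Completion: P0=2  P1=9  P2=28  P3=22  P4=26  P5=24
Turnaround (C−A): P0=2  P1=9  P2=26  P3=18  P4=20  P5=15
Turnaround times: P0=2, P1=9, P2=26, P3=18, P4=20, P5=15
Average turnaround = (2+9+26+18+20+15) / 6 = 90/6 = 15.00

15.00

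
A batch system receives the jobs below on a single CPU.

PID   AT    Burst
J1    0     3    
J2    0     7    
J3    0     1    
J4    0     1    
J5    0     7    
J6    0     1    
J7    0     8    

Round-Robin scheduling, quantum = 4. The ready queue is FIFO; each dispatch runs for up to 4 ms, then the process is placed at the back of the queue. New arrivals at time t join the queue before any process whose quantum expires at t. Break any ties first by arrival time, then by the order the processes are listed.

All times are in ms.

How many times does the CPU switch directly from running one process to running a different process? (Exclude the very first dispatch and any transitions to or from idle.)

9

Gantt: | J1 0-3 | J2 3-7 | J3 7-8 | J4 8-9 | J5 9-13 | J6 13-14 | J7 14-18 | J2 18-21 | J5 21-24 | J7 24-28 |
Completion: J1=3  J2=21  J3=8  J4=9  J5=24  J6=14  J7=28
Turnaround (C−A): J1=3  J2=21  J3=8  J4=9  J5=24  J6=14  J7=28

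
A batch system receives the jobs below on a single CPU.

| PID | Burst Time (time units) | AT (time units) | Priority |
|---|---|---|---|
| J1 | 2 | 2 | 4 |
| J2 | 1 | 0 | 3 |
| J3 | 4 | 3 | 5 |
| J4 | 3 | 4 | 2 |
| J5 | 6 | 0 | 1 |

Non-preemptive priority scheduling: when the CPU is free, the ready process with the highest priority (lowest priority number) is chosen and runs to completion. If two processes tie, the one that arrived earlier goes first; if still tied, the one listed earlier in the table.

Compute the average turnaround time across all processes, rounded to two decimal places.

Gantt: | J5 0-6 | J4 6-9 | J2 9-10 | J1 10-12 | J3 12-16 |
Completion: J1=12  J2=10  J3=16  J4=9  J5=6
Turnaround (C−A): J1=10  J2=10  J3=13  J4=5  J5=6
Turnaround times: J1=10, J2=10, J3=13, J4=5, J5=6
Average turnaround = (10+10+13+5+6) / 5 = 44/5 = 8.80

8.80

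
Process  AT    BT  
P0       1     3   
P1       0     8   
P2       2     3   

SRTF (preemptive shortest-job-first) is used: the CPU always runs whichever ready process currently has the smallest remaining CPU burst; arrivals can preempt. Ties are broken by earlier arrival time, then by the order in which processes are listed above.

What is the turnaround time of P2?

Schedule: | P1 0-1 | P0 1-4 | P2 4-7 | P1 7-14 |
Completion: P0=4  P1=14  P2=7
Turnaround(P2) = completion − arrival = 7 − 2 = 5

5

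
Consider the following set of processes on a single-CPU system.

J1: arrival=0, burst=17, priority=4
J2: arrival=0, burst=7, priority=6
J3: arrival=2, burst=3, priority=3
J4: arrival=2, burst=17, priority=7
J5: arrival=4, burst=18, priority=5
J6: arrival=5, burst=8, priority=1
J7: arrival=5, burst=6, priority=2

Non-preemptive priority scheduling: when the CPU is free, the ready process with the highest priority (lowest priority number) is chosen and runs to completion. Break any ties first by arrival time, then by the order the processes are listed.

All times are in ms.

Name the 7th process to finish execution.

Timeline: | J1 0-17 | J6 17-25 | J7 25-31 | J3 31-34 | J5 34-52 | J2 52-59 | J4 59-76 |
Completion: J1=17  J2=59  J3=34  J4=76  J5=52  J6=25  J7=31
Turnaround (C−A): J1=17  J2=59  J3=32  J4=74  J5=48  J6=20  J7=26
Finish order: J1 → J6 → J7 → J3 → J5 → J2 → J4

J4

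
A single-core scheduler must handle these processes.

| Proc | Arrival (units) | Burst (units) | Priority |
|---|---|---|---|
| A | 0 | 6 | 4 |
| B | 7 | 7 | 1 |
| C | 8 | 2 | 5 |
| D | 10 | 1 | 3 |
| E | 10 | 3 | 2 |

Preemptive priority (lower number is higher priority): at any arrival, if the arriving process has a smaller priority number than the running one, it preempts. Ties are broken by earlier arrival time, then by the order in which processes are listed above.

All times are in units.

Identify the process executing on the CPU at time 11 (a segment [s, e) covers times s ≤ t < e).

B

Gantt: | A 0-6 | idle 6-7 | B 7-14 | E 14-17 | D 17-18 | C 18-20 |
Completion: A=6  B=14  C=20  D=18  E=17
Turnaround (C−A): A=6  B=7  C=12  D=8  E=7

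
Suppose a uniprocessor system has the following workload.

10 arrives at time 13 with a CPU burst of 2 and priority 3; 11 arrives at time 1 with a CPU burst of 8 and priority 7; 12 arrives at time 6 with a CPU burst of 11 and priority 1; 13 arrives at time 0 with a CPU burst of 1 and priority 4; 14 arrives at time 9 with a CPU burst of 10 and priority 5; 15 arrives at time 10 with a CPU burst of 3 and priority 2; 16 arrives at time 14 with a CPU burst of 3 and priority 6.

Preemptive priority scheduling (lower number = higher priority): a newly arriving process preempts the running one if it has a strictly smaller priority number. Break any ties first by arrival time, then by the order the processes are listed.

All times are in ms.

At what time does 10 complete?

22

Schedule: | 13 0-1 | 11 1-6 | 12 6-17 | 15 17-20 | 10 20-22 | 14 22-32 | 16 32-35 | 11 35-38 |
Completion: 10=22  11=38  12=17  13=1  14=32  15=20  16=35
Turnaround (C−A): 10=9  11=37  12=11  13=1  14=23  15=10  16=21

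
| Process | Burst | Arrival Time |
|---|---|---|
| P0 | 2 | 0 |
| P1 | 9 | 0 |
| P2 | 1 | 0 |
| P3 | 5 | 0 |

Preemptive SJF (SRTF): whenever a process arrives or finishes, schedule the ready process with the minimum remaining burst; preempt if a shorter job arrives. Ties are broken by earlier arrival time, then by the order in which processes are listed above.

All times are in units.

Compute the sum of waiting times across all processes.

12

Timeline: | P2 0-1 | P0 1-3 | P3 3-8 | P1 8-17 |
Completion: P0=3  P1=17  P2=1  P3=8
Turnaround (C−A): P0=3  P1=17  P2=1  P3=8
Waiting = turnaround − burst: P0=1, P1=8, P2=0, P3=3
Total waiting = 1 + 8 + 0 + 3 = 12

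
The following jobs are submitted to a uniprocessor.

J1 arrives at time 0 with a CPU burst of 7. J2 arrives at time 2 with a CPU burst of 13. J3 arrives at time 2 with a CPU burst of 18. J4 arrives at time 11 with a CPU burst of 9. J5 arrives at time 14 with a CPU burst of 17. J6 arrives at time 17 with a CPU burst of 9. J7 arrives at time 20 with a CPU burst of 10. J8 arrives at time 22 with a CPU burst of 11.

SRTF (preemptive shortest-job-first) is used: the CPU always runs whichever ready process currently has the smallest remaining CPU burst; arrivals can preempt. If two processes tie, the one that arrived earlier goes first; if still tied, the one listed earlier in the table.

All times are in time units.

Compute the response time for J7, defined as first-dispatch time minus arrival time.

Schedule: | J1 0-7 | J2 7-20 | J4 20-29 | J6 29-38 | J7 38-48 | J8 48-59 | J5 59-76 | J3 76-94 |
Completion: J1=7  J2=20  J3=94  J4=29  J5=76  J6=38  J7=48  J8=59
Response(J7) = first start − arrival = 38 − 20 = 18

18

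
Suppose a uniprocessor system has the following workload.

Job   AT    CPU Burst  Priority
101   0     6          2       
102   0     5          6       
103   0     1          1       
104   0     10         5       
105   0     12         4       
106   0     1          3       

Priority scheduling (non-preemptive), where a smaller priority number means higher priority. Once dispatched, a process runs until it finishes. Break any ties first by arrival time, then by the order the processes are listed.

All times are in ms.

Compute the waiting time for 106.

7

Timeline: | 103 0-1 | 101 1-7 | 106 7-8 | 105 8-20 | 104 20-30 | 102 30-35 |
Completion: 101=7  102=35  103=1  104=30  105=20  106=8
Turnaround (C−A): 101=7  102=35  103=1  104=30  105=20  106=8
Waiting(106) = turnaround − burst = 8 − 1 = 7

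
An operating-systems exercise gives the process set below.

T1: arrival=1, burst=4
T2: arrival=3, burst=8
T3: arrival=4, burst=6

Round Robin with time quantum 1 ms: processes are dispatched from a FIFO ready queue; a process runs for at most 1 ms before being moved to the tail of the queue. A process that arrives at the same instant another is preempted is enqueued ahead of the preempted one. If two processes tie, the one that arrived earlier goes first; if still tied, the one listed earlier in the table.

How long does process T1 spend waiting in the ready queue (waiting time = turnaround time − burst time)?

Gantt: | idle 0-1 | T1 1-3 | T2 3-4 | T1 4-5 | T3 5-6 | T2 6-7 | T1 7-8 | T3 8-9 | T2 9-10 | T3 10-11 | T2 11-12 | T3 12-13 | T2 13-14 | T3 14-15 | T2 15-16 | T3 16-17 | T2 17-19 |
Completion: T1=8  T2=19  T3=17
Turnaround (C−A): T1=7  T2=16  T3=13
Waiting(T1) = turnaround − burst = 7 − 4 = 3

3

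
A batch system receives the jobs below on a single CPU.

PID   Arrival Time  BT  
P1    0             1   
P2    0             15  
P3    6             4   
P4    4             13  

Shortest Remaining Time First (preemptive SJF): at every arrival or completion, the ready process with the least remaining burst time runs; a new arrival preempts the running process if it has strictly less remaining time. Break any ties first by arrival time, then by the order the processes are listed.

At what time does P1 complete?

Timeline: | P1 0-1 | P2 1-6 | P3 6-10 | P2 10-20 | P4 20-33 |
Completion: P1=1  P2=20  P3=10  P4=33

1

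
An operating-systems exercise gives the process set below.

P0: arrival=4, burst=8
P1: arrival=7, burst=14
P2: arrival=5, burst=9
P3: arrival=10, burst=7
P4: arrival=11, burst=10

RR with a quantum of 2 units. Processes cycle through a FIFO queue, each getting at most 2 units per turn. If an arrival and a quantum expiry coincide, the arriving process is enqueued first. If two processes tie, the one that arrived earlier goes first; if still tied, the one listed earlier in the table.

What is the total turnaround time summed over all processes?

174

Schedule: | idle 0-4 | P0 4-6 | P2 6-8 | P0 8-10 | P1 10-12 | P2 12-14 | P3 14-16 | P0 16-18 | P4 18-20 | P1 20-22 | P2 22-24 | P3 24-26 | P0 26-28 | P4 28-30 | P1 30-32 | P2 32-34 | P3 34-36 | P4 36-38 | P1 38-40 | P2 40-41 | P3 41-42 | P4 42-44 | P1 44-46 | P4 46-48 | P1 48-52 |
Completion: P0=28  P1=52  P2=41  P3=42  P4=48
Turnaround (C−A): P0=24  P1=45  P2=36  P3=32  P4=37
Turnaround = completion − arrival: P0=24, P1=45, P2=36, P3=32, P4=37
Total turnaround = 24 + 45 + 36 + 32 + 37 = 174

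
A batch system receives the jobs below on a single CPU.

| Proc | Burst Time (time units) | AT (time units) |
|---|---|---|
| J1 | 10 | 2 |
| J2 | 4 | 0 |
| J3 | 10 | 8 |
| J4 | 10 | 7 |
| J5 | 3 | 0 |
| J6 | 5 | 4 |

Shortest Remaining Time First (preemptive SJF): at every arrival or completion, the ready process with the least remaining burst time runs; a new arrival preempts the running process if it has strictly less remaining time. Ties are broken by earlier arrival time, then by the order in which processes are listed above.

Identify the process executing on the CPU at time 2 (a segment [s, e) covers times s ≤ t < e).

J5

Timeline: | J5 0-3 | J2 3-7 | J6 7-12 | J1 12-22 | J4 22-32 | J3 32-42 |
Completion: J1=22  J2=7  J3=42  J4=32  J5=3  J6=12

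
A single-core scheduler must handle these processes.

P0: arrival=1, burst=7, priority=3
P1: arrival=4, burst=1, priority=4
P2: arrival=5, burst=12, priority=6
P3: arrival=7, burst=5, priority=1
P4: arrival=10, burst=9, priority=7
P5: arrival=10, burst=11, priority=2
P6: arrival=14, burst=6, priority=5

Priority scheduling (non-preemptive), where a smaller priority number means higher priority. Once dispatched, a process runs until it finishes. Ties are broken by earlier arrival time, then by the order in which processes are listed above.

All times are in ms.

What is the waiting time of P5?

3

Timeline: | idle 0-1 | P0 1-8 | P3 8-13 | P5 13-24 | P1 24-25 | P6 25-31 | P2 31-43 | P4 43-52 |
Completion: P0=8  P1=25  P2=43  P3=13  P4=52  P5=24  P6=31
Turnaround (C−A): P0=7  P1=21  P2=38  P3=6  P4=42  P5=14  P6=17
Waiting(P5) = turnaround − burst = 14 − 11 = 3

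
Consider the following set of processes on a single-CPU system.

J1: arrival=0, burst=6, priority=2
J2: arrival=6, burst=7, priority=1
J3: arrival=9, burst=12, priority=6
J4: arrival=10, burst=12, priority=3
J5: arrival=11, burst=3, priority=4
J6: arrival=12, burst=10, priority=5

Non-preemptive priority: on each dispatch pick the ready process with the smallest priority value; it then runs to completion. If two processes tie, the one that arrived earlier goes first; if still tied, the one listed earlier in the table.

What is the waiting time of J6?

16

Schedule: | J1 0-6 | J2 6-13 | J4 13-25 | J5 25-28 | J6 28-38 | J3 38-50 |
Completion: J1=6  J2=13  J3=50  J4=25  J5=28  J6=38
Waiting(J6) = turnaround − burst = 26 − 10 = 16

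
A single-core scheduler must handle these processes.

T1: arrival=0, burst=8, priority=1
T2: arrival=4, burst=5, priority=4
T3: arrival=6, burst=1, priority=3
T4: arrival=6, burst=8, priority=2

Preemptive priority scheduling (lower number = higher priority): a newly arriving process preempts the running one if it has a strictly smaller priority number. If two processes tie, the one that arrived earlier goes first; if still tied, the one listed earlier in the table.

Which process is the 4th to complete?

T2

Schedule: | T1 0-8 | T4 8-16 | T3 16-17 | T2 17-22 |
Completion: T1=8  T2=22  T3=17  T4=16
Finish order: T1 → T4 → T3 → T2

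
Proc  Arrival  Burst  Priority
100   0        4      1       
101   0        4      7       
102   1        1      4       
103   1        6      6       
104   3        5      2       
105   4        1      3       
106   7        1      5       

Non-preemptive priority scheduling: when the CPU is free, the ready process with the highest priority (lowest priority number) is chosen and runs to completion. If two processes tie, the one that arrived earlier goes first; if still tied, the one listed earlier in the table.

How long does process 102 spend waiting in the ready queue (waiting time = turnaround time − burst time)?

Schedule: | 100 0-4 | 104 4-9 | 105 9-10 | 102 10-11 | 106 11-12 | 103 12-18 | 101 18-22 |
Completion: 100=4  101=22  102=11  103=18  104=9  105=10  106=12
Waiting(102) = turnaround − burst = 10 − 1 = 9

9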